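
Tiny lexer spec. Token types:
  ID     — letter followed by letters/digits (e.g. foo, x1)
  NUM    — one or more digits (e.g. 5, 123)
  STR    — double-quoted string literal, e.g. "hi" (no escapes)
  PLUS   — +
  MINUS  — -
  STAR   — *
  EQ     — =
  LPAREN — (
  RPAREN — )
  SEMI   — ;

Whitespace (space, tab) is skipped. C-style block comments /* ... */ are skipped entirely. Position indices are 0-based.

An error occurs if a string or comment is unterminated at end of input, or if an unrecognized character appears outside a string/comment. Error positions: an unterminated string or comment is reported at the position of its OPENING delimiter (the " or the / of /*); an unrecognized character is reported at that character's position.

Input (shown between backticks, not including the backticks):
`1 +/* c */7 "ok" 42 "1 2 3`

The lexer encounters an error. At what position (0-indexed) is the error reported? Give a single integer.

Answer: 20

Derivation:
pos=0: emit NUM '1' (now at pos=1)
pos=2: emit PLUS '+'
pos=3: enter COMMENT mode (saw '/*')
exit COMMENT mode (now at pos=10)
pos=10: emit NUM '7' (now at pos=11)
pos=12: enter STRING mode
pos=12: emit STR "ok" (now at pos=16)
pos=17: emit NUM '42' (now at pos=19)
pos=20: enter STRING mode
pos=20: ERROR — unterminated string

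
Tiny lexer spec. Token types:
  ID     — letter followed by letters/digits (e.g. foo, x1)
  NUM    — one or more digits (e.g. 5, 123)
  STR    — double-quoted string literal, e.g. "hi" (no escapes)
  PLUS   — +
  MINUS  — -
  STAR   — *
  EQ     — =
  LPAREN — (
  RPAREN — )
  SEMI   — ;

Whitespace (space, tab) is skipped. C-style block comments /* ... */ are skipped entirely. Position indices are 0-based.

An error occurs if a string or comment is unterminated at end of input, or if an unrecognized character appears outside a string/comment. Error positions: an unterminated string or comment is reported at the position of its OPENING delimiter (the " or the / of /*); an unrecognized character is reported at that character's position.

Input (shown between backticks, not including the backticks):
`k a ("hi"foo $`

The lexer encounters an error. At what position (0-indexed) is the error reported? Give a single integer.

Answer: 13

Derivation:
pos=0: emit ID 'k' (now at pos=1)
pos=2: emit ID 'a' (now at pos=3)
pos=4: emit LPAREN '('
pos=5: enter STRING mode
pos=5: emit STR "hi" (now at pos=9)
pos=9: emit ID 'foo' (now at pos=12)
pos=13: ERROR — unrecognized char '$'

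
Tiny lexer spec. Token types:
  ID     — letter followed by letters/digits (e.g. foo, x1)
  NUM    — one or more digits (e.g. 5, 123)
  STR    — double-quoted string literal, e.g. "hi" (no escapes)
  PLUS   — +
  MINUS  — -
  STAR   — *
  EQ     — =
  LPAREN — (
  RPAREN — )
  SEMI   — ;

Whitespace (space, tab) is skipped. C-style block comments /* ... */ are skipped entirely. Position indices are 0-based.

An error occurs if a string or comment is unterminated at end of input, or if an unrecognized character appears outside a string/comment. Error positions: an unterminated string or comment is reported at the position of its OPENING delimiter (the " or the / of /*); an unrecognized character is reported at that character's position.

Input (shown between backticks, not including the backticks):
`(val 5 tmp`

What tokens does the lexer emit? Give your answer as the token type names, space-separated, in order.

Answer: LPAREN ID NUM ID

Derivation:
pos=0: emit LPAREN '('
pos=1: emit ID 'val' (now at pos=4)
pos=5: emit NUM '5' (now at pos=6)
pos=7: emit ID 'tmp' (now at pos=10)
DONE. 4 tokens: [LPAREN, ID, NUM, ID]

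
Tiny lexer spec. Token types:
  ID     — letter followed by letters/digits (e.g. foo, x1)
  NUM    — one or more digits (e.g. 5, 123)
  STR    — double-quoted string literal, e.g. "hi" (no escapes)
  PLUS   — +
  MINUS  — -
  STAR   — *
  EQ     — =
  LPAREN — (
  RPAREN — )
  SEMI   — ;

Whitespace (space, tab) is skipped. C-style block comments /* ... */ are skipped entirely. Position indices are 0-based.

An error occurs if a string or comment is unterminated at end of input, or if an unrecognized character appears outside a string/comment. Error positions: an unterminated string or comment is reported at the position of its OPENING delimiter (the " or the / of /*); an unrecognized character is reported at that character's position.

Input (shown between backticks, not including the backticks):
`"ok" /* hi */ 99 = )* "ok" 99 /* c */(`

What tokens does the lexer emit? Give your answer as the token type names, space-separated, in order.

pos=0: enter STRING mode
pos=0: emit STR "ok" (now at pos=4)
pos=5: enter COMMENT mode (saw '/*')
exit COMMENT mode (now at pos=13)
pos=14: emit NUM '99' (now at pos=16)
pos=17: emit EQ '='
pos=19: emit RPAREN ')'
pos=20: emit STAR '*'
pos=22: enter STRING mode
pos=22: emit STR "ok" (now at pos=26)
pos=27: emit NUM '99' (now at pos=29)
pos=30: enter COMMENT mode (saw '/*')
exit COMMENT mode (now at pos=37)
pos=37: emit LPAREN '('
DONE. 8 tokens: [STR, NUM, EQ, RPAREN, STAR, STR, NUM, LPAREN]

Answer: STR NUM EQ RPAREN STAR STR NUM LPAREN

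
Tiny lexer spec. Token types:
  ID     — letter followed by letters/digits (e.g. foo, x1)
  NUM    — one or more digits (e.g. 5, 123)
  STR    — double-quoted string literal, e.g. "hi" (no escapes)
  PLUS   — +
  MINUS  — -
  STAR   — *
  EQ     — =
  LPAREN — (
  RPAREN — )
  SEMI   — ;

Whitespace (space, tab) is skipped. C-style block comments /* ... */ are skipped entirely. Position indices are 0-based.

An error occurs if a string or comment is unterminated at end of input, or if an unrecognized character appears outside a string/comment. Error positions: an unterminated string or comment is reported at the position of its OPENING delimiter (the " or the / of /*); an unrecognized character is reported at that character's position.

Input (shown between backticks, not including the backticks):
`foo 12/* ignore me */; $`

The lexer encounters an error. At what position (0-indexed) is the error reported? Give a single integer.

Answer: 23

Derivation:
pos=0: emit ID 'foo' (now at pos=3)
pos=4: emit NUM '12' (now at pos=6)
pos=6: enter COMMENT mode (saw '/*')
exit COMMENT mode (now at pos=21)
pos=21: emit SEMI ';'
pos=23: ERROR — unrecognized char '$'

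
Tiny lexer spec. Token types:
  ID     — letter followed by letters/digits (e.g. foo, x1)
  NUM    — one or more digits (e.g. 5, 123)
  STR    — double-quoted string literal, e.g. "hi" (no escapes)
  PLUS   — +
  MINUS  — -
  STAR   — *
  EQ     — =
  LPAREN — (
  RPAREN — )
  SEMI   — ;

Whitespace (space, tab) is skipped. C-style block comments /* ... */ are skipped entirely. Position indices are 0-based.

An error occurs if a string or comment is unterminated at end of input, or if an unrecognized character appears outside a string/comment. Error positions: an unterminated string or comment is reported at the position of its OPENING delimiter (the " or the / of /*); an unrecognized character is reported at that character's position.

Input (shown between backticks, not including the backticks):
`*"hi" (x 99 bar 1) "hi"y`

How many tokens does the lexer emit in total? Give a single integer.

Answer: 10

Derivation:
pos=0: emit STAR '*'
pos=1: enter STRING mode
pos=1: emit STR "hi" (now at pos=5)
pos=6: emit LPAREN '('
pos=7: emit ID 'x' (now at pos=8)
pos=9: emit NUM '99' (now at pos=11)
pos=12: emit ID 'bar' (now at pos=15)
pos=16: emit NUM '1' (now at pos=17)
pos=17: emit RPAREN ')'
pos=19: enter STRING mode
pos=19: emit STR "hi" (now at pos=23)
pos=23: emit ID 'y' (now at pos=24)
DONE. 10 tokens: [STAR, STR, LPAREN, ID, NUM, ID, NUM, RPAREN, STR, ID]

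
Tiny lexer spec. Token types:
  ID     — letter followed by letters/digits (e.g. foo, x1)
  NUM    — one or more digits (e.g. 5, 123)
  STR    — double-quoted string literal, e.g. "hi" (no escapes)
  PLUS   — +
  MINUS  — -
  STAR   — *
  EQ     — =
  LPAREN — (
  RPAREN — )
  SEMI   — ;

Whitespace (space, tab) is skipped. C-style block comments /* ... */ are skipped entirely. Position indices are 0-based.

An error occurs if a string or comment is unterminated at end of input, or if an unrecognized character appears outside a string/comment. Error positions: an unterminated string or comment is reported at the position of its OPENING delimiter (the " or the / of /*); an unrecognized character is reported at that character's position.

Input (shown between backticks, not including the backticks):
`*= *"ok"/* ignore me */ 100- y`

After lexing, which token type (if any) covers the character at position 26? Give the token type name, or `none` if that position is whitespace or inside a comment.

Answer: NUM

Derivation:
pos=0: emit STAR '*'
pos=1: emit EQ '='
pos=3: emit STAR '*'
pos=4: enter STRING mode
pos=4: emit STR "ok" (now at pos=8)
pos=8: enter COMMENT mode (saw '/*')
exit COMMENT mode (now at pos=23)
pos=24: emit NUM '100' (now at pos=27)
pos=27: emit MINUS '-'
pos=29: emit ID 'y' (now at pos=30)
DONE. 7 tokens: [STAR, EQ, STAR, STR, NUM, MINUS, ID]
Position 26: char is '0' -> NUM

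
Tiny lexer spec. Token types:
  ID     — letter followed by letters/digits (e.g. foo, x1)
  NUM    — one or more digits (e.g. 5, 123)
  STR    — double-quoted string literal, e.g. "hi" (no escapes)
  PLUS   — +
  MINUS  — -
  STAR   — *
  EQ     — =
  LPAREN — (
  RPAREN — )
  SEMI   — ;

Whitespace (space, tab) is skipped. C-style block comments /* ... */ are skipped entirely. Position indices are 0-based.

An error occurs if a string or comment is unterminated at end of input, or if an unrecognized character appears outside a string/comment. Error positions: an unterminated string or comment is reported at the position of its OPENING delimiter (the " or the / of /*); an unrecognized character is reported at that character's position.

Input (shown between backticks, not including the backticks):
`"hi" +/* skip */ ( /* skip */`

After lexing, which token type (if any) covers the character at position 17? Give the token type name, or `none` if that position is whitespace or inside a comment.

Answer: LPAREN

Derivation:
pos=0: enter STRING mode
pos=0: emit STR "hi" (now at pos=4)
pos=5: emit PLUS '+'
pos=6: enter COMMENT mode (saw '/*')
exit COMMENT mode (now at pos=16)
pos=17: emit LPAREN '('
pos=19: enter COMMENT mode (saw '/*')
exit COMMENT mode (now at pos=29)
DONE. 3 tokens: [STR, PLUS, LPAREN]
Position 17: char is '(' -> LPAREN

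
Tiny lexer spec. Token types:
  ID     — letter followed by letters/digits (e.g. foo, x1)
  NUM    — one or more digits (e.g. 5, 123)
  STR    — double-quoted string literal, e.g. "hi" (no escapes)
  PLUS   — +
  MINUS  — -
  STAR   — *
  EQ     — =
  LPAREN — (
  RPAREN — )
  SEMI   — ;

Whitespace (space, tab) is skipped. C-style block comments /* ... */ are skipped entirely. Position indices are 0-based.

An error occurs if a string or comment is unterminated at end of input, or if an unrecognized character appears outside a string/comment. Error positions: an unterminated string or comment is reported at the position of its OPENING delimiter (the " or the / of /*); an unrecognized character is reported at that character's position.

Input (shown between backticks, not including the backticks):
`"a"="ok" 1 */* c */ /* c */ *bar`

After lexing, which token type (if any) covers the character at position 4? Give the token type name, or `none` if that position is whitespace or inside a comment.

pos=0: enter STRING mode
pos=0: emit STR "a" (now at pos=3)
pos=3: emit EQ '='
pos=4: enter STRING mode
pos=4: emit STR "ok" (now at pos=8)
pos=9: emit NUM '1' (now at pos=10)
pos=11: emit STAR '*'
pos=12: enter COMMENT mode (saw '/*')
exit COMMENT mode (now at pos=19)
pos=20: enter COMMENT mode (saw '/*')
exit COMMENT mode (now at pos=27)
pos=28: emit STAR '*'
pos=29: emit ID 'bar' (now at pos=32)
DONE. 7 tokens: [STR, EQ, STR, NUM, STAR, STAR, ID]
Position 4: char is '"' -> STR

Answer: STR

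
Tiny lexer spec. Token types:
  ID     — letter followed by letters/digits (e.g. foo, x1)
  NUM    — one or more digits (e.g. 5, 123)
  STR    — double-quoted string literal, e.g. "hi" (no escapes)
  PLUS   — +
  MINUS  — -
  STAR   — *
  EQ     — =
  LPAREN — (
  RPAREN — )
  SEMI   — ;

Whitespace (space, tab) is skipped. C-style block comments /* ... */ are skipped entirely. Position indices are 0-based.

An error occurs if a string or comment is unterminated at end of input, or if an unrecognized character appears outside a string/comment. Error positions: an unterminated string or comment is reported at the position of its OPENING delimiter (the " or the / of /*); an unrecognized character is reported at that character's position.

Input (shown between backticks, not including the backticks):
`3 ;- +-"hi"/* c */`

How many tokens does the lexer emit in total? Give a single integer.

Answer: 6

Derivation:
pos=0: emit NUM '3' (now at pos=1)
pos=2: emit SEMI ';'
pos=3: emit MINUS '-'
pos=5: emit PLUS '+'
pos=6: emit MINUS '-'
pos=7: enter STRING mode
pos=7: emit STR "hi" (now at pos=11)
pos=11: enter COMMENT mode (saw '/*')
exit COMMENT mode (now at pos=18)
DONE. 6 tokens: [NUM, SEMI, MINUS, PLUS, MINUS, STR]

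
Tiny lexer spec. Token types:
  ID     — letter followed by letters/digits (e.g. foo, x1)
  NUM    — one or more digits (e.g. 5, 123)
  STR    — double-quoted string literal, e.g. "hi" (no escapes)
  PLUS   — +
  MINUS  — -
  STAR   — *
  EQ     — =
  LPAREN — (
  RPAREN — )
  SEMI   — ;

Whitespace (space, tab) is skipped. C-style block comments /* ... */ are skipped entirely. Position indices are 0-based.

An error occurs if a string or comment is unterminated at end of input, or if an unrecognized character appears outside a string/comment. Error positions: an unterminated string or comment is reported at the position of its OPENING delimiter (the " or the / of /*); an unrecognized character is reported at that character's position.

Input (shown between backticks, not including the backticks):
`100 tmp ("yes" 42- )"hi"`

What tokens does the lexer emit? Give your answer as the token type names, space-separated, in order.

pos=0: emit NUM '100' (now at pos=3)
pos=4: emit ID 'tmp' (now at pos=7)
pos=8: emit LPAREN '('
pos=9: enter STRING mode
pos=9: emit STR "yes" (now at pos=14)
pos=15: emit NUM '42' (now at pos=17)
pos=17: emit MINUS '-'
pos=19: emit RPAREN ')'
pos=20: enter STRING mode
pos=20: emit STR "hi" (now at pos=24)
DONE. 8 tokens: [NUM, ID, LPAREN, STR, NUM, MINUS, RPAREN, STR]

Answer: NUM ID LPAREN STR NUM MINUS RPAREN STR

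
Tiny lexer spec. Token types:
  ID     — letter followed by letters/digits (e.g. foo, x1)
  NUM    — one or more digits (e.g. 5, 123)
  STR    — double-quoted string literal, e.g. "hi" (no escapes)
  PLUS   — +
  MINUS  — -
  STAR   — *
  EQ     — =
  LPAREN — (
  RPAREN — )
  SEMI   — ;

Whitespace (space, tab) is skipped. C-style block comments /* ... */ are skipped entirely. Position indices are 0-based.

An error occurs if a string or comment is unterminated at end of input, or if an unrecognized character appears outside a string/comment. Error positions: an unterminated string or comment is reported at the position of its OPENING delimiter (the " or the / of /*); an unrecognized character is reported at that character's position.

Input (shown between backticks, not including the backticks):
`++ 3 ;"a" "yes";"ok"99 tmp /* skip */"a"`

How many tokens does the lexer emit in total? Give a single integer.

pos=0: emit PLUS '+'
pos=1: emit PLUS '+'
pos=3: emit NUM '3' (now at pos=4)
pos=5: emit SEMI ';'
pos=6: enter STRING mode
pos=6: emit STR "a" (now at pos=9)
pos=10: enter STRING mode
pos=10: emit STR "yes" (now at pos=15)
pos=15: emit SEMI ';'
pos=16: enter STRING mode
pos=16: emit STR "ok" (now at pos=20)
pos=20: emit NUM '99' (now at pos=22)
pos=23: emit ID 'tmp' (now at pos=26)
pos=27: enter COMMENT mode (saw '/*')
exit COMMENT mode (now at pos=37)
pos=37: enter STRING mode
pos=37: emit STR "a" (now at pos=40)
DONE. 11 tokens: [PLUS, PLUS, NUM, SEMI, STR, STR, SEMI, STR, NUM, ID, STR]

Answer: 11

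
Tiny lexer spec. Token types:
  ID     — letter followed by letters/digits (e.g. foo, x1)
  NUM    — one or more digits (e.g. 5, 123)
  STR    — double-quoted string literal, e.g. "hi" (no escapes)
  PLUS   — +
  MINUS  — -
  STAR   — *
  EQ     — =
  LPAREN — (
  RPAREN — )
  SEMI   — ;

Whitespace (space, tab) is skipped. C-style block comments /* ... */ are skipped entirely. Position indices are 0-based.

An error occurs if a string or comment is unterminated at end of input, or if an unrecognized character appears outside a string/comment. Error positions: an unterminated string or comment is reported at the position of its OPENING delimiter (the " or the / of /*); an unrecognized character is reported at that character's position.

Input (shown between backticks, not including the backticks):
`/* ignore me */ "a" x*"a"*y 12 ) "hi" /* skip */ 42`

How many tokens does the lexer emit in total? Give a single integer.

Answer: 10

Derivation:
pos=0: enter COMMENT mode (saw '/*')
exit COMMENT mode (now at pos=15)
pos=16: enter STRING mode
pos=16: emit STR "a" (now at pos=19)
pos=20: emit ID 'x' (now at pos=21)
pos=21: emit STAR '*'
pos=22: enter STRING mode
pos=22: emit STR "a" (now at pos=25)
pos=25: emit STAR '*'
pos=26: emit ID 'y' (now at pos=27)
pos=28: emit NUM '12' (now at pos=30)
pos=31: emit RPAREN ')'
pos=33: enter STRING mode
pos=33: emit STR "hi" (now at pos=37)
pos=38: enter COMMENT mode (saw '/*')
exit COMMENT mode (now at pos=48)
pos=49: emit NUM '42' (now at pos=51)
DONE. 10 tokens: [STR, ID, STAR, STR, STAR, ID, NUM, RPAREN, STR, NUM]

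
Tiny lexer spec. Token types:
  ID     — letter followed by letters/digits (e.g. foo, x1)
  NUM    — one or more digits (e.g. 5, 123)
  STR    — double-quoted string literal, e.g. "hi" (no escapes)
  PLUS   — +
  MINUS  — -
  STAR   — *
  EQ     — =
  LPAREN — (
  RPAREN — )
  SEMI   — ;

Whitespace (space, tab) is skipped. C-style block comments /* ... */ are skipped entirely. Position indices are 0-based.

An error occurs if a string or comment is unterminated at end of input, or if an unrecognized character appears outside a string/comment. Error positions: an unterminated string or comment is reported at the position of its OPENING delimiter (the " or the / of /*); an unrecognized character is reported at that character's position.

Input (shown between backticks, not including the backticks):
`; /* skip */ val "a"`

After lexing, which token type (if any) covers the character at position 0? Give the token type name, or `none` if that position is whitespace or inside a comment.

pos=0: emit SEMI ';'
pos=2: enter COMMENT mode (saw '/*')
exit COMMENT mode (now at pos=12)
pos=13: emit ID 'val' (now at pos=16)
pos=17: enter STRING mode
pos=17: emit STR "a" (now at pos=20)
DONE. 3 tokens: [SEMI, ID, STR]
Position 0: char is ';' -> SEMI

Answer: SEMI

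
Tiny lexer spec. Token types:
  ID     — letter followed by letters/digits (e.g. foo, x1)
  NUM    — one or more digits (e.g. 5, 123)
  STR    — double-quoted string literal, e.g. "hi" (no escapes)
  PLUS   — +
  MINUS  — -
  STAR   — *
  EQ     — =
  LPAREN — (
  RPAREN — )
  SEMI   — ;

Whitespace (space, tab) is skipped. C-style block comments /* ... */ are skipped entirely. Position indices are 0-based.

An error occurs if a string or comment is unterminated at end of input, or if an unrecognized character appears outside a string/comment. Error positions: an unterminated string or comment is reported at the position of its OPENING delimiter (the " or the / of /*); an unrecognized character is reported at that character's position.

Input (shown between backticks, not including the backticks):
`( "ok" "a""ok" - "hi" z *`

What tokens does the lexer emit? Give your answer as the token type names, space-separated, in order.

pos=0: emit LPAREN '('
pos=2: enter STRING mode
pos=2: emit STR "ok" (now at pos=6)
pos=7: enter STRING mode
pos=7: emit STR "a" (now at pos=10)
pos=10: enter STRING mode
pos=10: emit STR "ok" (now at pos=14)
pos=15: emit MINUS '-'
pos=17: enter STRING mode
pos=17: emit STR "hi" (now at pos=21)
pos=22: emit ID 'z' (now at pos=23)
pos=24: emit STAR '*'
DONE. 8 tokens: [LPAREN, STR, STR, STR, MINUS, STR, ID, STAR]

Answer: LPAREN STR STR STR MINUS STR ID STAR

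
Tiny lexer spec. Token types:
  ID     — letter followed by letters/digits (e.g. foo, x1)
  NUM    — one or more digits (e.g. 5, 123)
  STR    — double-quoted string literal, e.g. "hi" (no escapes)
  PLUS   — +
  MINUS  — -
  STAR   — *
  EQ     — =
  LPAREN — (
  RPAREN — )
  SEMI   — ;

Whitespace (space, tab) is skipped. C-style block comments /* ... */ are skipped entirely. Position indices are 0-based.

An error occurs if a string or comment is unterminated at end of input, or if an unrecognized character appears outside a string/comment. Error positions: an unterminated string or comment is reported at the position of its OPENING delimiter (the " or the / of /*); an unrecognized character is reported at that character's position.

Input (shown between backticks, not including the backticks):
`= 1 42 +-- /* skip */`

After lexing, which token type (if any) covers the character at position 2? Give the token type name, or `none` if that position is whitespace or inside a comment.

pos=0: emit EQ '='
pos=2: emit NUM '1' (now at pos=3)
pos=4: emit NUM '42' (now at pos=6)
pos=7: emit PLUS '+'
pos=8: emit MINUS '-'
pos=9: emit MINUS '-'
pos=11: enter COMMENT mode (saw '/*')
exit COMMENT mode (now at pos=21)
DONE. 6 tokens: [EQ, NUM, NUM, PLUS, MINUS, MINUS]
Position 2: char is '1' -> NUM

Answer: NUM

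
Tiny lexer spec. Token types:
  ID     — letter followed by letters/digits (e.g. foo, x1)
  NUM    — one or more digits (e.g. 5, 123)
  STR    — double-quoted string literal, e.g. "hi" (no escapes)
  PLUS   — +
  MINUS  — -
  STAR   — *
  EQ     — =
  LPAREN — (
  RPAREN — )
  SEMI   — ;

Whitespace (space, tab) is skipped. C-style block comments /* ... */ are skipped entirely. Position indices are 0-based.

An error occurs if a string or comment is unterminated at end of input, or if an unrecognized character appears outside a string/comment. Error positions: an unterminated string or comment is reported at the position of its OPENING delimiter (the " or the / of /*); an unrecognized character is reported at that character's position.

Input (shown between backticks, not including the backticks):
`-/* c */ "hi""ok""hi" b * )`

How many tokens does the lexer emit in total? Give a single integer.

pos=0: emit MINUS '-'
pos=1: enter COMMENT mode (saw '/*')
exit COMMENT mode (now at pos=8)
pos=9: enter STRING mode
pos=9: emit STR "hi" (now at pos=13)
pos=13: enter STRING mode
pos=13: emit STR "ok" (now at pos=17)
pos=17: enter STRING mode
pos=17: emit STR "hi" (now at pos=21)
pos=22: emit ID 'b' (now at pos=23)
pos=24: emit STAR '*'
pos=26: emit RPAREN ')'
DONE. 7 tokens: [MINUS, STR, STR, STR, ID, STAR, RPAREN]

Answer: 7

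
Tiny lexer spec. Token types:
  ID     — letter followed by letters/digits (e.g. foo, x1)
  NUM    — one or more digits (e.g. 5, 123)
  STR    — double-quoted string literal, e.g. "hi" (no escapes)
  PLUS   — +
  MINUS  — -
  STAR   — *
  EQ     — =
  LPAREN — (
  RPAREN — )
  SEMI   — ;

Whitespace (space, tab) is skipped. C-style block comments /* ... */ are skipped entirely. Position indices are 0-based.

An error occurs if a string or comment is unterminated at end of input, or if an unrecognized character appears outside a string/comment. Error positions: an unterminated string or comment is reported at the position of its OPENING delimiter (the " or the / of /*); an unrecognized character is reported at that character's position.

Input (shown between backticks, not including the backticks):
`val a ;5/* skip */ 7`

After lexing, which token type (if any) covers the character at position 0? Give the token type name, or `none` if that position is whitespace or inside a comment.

pos=0: emit ID 'val' (now at pos=3)
pos=4: emit ID 'a' (now at pos=5)
pos=6: emit SEMI ';'
pos=7: emit NUM '5' (now at pos=8)
pos=8: enter COMMENT mode (saw '/*')
exit COMMENT mode (now at pos=18)
pos=19: emit NUM '7' (now at pos=20)
DONE. 5 tokens: [ID, ID, SEMI, NUM, NUM]
Position 0: char is 'v' -> ID

Answer: ID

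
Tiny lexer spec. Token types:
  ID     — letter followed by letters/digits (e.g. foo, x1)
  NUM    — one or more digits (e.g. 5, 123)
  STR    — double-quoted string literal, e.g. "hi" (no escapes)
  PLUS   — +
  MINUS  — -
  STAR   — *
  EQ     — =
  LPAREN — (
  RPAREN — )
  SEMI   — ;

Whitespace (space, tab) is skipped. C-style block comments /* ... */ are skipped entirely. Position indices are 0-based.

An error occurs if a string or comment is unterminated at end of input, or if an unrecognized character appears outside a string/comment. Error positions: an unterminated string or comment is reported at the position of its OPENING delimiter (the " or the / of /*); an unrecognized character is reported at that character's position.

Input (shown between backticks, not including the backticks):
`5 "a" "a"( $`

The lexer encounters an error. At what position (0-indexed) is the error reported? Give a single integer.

Answer: 11

Derivation:
pos=0: emit NUM '5' (now at pos=1)
pos=2: enter STRING mode
pos=2: emit STR "a" (now at pos=5)
pos=6: enter STRING mode
pos=6: emit STR "a" (now at pos=9)
pos=9: emit LPAREN '('
pos=11: ERROR — unrecognized char '$'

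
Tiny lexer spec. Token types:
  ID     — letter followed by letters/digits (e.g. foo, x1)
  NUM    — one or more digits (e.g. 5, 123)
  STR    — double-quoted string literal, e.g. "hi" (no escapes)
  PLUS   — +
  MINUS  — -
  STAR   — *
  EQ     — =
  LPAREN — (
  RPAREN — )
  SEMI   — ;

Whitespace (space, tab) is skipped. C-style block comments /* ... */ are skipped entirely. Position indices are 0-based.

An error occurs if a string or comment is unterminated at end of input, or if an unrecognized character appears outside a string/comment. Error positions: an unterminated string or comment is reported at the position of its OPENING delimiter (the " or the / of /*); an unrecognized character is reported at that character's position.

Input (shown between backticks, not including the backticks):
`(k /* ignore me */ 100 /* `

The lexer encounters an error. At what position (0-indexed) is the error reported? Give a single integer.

Answer: 23

Derivation:
pos=0: emit LPAREN '('
pos=1: emit ID 'k' (now at pos=2)
pos=3: enter COMMENT mode (saw '/*')
exit COMMENT mode (now at pos=18)
pos=19: emit NUM '100' (now at pos=22)
pos=23: enter COMMENT mode (saw '/*')
pos=23: ERROR — unterminated comment (reached EOF)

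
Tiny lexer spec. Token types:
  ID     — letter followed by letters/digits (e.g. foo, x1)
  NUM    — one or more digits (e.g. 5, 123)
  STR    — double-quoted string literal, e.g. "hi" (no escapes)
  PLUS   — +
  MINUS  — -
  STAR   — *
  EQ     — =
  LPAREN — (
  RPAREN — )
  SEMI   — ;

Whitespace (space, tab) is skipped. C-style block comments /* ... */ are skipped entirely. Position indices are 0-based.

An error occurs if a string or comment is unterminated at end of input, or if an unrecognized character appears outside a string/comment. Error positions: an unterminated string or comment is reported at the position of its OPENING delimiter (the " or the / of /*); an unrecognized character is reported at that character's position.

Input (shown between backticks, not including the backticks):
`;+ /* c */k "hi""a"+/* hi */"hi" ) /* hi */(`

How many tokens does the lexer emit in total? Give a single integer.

pos=0: emit SEMI ';'
pos=1: emit PLUS '+'
pos=3: enter COMMENT mode (saw '/*')
exit COMMENT mode (now at pos=10)
pos=10: emit ID 'k' (now at pos=11)
pos=12: enter STRING mode
pos=12: emit STR "hi" (now at pos=16)
pos=16: enter STRING mode
pos=16: emit STR "a" (now at pos=19)
pos=19: emit PLUS '+'
pos=20: enter COMMENT mode (saw '/*')
exit COMMENT mode (now at pos=28)
pos=28: enter STRING mode
pos=28: emit STR "hi" (now at pos=32)
pos=33: emit RPAREN ')'
pos=35: enter COMMENT mode (saw '/*')
exit COMMENT mode (now at pos=43)
pos=43: emit LPAREN '('
DONE. 9 tokens: [SEMI, PLUS, ID, STR, STR, PLUS, STR, RPAREN, LPAREN]

Answer: 9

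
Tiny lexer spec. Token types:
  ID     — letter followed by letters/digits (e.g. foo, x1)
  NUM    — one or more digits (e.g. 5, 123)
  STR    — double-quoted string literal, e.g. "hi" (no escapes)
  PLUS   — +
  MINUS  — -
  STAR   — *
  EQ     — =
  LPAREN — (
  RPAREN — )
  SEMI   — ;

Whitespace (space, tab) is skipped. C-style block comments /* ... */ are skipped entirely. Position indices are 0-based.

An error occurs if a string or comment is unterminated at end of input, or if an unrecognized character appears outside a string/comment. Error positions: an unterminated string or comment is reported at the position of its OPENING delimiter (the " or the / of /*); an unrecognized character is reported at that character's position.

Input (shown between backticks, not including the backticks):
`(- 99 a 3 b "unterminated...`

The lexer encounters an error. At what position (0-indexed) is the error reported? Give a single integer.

Answer: 12

Derivation:
pos=0: emit LPAREN '('
pos=1: emit MINUS '-'
pos=3: emit NUM '99' (now at pos=5)
pos=6: emit ID 'a' (now at pos=7)
pos=8: emit NUM '3' (now at pos=9)
pos=10: emit ID 'b' (now at pos=11)
pos=12: enter STRING mode
pos=12: ERROR — unterminated string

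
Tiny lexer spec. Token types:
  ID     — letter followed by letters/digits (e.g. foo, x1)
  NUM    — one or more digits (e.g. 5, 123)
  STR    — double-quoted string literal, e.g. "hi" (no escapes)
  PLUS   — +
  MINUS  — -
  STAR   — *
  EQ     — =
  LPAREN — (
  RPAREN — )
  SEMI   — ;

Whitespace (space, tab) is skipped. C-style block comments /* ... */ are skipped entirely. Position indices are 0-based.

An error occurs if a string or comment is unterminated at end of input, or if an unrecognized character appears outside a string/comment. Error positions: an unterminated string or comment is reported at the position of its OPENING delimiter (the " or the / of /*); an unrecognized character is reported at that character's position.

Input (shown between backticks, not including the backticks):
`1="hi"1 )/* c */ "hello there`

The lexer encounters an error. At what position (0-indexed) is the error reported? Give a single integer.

pos=0: emit NUM '1' (now at pos=1)
pos=1: emit EQ '='
pos=2: enter STRING mode
pos=2: emit STR "hi" (now at pos=6)
pos=6: emit NUM '1' (now at pos=7)
pos=8: emit RPAREN ')'
pos=9: enter COMMENT mode (saw '/*')
exit COMMENT mode (now at pos=16)
pos=17: enter STRING mode
pos=17: ERROR — unterminated string

Answer: 17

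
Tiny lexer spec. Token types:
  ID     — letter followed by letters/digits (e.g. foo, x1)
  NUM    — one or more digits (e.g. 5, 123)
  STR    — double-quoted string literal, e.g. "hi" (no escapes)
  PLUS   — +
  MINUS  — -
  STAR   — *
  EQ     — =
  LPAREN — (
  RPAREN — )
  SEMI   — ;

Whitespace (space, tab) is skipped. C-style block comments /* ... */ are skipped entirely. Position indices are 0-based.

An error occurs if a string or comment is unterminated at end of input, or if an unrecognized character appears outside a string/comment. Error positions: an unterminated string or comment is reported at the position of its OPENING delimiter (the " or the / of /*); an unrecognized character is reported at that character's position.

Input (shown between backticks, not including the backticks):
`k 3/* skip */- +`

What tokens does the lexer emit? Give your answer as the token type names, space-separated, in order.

pos=0: emit ID 'k' (now at pos=1)
pos=2: emit NUM '3' (now at pos=3)
pos=3: enter COMMENT mode (saw '/*')
exit COMMENT mode (now at pos=13)
pos=13: emit MINUS '-'
pos=15: emit PLUS '+'
DONE. 4 tokens: [ID, NUM, MINUS, PLUS]

Answer: ID NUM MINUS PLUS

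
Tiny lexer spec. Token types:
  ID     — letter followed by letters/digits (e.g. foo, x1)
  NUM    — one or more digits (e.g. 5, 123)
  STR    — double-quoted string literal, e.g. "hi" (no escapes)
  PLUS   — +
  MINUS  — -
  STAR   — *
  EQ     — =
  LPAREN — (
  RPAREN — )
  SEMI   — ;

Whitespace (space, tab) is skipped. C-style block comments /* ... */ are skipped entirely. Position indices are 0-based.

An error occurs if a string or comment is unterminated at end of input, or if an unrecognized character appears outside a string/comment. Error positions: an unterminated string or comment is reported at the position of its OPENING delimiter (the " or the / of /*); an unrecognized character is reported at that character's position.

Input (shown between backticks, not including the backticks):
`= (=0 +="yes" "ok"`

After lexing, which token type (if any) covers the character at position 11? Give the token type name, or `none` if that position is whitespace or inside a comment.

Answer: STR

Derivation:
pos=0: emit EQ '='
pos=2: emit LPAREN '('
pos=3: emit EQ '='
pos=4: emit NUM '0' (now at pos=5)
pos=6: emit PLUS '+'
pos=7: emit EQ '='
pos=8: enter STRING mode
pos=8: emit STR "yes" (now at pos=13)
pos=14: enter STRING mode
pos=14: emit STR "ok" (now at pos=18)
DONE. 8 tokens: [EQ, LPAREN, EQ, NUM, PLUS, EQ, STR, STR]
Position 11: char is 's' -> STR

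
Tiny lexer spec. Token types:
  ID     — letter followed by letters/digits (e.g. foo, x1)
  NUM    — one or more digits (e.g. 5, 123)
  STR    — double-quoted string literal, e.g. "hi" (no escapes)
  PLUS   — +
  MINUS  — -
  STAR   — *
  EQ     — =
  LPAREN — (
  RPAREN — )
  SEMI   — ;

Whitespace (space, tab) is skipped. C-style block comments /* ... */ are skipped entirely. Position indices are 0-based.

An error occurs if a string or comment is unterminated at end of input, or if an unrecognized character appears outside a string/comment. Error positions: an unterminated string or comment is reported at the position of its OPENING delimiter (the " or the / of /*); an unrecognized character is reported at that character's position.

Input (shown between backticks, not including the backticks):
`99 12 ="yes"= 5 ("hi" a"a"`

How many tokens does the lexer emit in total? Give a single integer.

pos=0: emit NUM '99' (now at pos=2)
pos=3: emit NUM '12' (now at pos=5)
pos=6: emit EQ '='
pos=7: enter STRING mode
pos=7: emit STR "yes" (now at pos=12)
pos=12: emit EQ '='
pos=14: emit NUM '5' (now at pos=15)
pos=16: emit LPAREN '('
pos=17: enter STRING mode
pos=17: emit STR "hi" (now at pos=21)
pos=22: emit ID 'a' (now at pos=23)
pos=23: enter STRING mode
pos=23: emit STR "a" (now at pos=26)
DONE. 10 tokens: [NUM, NUM, EQ, STR, EQ, NUM, LPAREN, STR, ID, STR]

Answer: 10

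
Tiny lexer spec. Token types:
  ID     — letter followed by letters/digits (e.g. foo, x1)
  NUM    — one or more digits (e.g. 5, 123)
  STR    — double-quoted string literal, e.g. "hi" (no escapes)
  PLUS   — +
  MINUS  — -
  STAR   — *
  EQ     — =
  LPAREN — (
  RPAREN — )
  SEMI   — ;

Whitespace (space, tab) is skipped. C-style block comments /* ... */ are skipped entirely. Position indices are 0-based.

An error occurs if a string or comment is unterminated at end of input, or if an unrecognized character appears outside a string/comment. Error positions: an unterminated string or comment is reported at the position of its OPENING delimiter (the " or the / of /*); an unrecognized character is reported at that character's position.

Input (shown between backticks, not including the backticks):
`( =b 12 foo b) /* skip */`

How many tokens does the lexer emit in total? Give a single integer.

pos=0: emit LPAREN '('
pos=2: emit EQ '='
pos=3: emit ID 'b' (now at pos=4)
pos=5: emit NUM '12' (now at pos=7)
pos=8: emit ID 'foo' (now at pos=11)
pos=12: emit ID 'b' (now at pos=13)
pos=13: emit RPAREN ')'
pos=15: enter COMMENT mode (saw '/*')
exit COMMENT mode (now at pos=25)
DONE. 7 tokens: [LPAREN, EQ, ID, NUM, ID, ID, RPAREN]

Answer: 7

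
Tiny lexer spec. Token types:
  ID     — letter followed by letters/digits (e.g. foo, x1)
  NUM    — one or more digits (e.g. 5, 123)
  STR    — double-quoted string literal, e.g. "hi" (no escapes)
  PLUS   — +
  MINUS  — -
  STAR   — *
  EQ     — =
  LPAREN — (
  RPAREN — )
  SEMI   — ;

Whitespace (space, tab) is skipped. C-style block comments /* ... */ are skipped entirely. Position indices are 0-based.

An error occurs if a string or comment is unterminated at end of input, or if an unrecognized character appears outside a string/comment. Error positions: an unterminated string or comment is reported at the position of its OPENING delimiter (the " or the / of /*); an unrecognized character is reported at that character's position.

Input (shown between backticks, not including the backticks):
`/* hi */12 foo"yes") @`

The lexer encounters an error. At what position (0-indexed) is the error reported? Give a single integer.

pos=0: enter COMMENT mode (saw '/*')
exit COMMENT mode (now at pos=8)
pos=8: emit NUM '12' (now at pos=10)
pos=11: emit ID 'foo' (now at pos=14)
pos=14: enter STRING mode
pos=14: emit STR "yes" (now at pos=19)
pos=19: emit RPAREN ')'
pos=21: ERROR — unrecognized char '@'

Answer: 21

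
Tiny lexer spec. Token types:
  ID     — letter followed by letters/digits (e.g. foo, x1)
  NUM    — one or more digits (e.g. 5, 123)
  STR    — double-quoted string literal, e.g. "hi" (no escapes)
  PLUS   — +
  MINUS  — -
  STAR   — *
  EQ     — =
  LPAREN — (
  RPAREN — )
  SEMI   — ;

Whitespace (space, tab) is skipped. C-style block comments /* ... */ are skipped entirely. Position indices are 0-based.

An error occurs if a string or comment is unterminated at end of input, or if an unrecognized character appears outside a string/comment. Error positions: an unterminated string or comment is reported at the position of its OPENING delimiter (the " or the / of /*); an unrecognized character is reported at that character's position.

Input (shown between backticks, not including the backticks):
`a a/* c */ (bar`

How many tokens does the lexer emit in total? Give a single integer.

pos=0: emit ID 'a' (now at pos=1)
pos=2: emit ID 'a' (now at pos=3)
pos=3: enter COMMENT mode (saw '/*')
exit COMMENT mode (now at pos=10)
pos=11: emit LPAREN '('
pos=12: emit ID 'bar' (now at pos=15)
DONE. 4 tokens: [ID, ID, LPAREN, ID]

Answer: 4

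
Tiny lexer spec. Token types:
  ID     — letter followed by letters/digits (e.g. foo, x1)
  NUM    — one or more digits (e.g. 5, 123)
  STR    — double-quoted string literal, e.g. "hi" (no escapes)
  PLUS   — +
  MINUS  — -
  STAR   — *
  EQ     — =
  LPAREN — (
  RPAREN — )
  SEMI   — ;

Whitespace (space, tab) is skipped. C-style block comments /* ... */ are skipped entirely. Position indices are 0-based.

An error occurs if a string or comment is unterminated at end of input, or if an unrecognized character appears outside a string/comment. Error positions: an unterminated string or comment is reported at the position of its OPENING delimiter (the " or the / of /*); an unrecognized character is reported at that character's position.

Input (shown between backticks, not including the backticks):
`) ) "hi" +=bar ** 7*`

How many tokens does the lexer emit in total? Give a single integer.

pos=0: emit RPAREN ')'
pos=2: emit RPAREN ')'
pos=4: enter STRING mode
pos=4: emit STR "hi" (now at pos=8)
pos=9: emit PLUS '+'
pos=10: emit EQ '='
pos=11: emit ID 'bar' (now at pos=14)
pos=15: emit STAR '*'
pos=16: emit STAR '*'
pos=18: emit NUM '7' (now at pos=19)
pos=19: emit STAR '*'
DONE. 10 tokens: [RPAREN, RPAREN, STR, PLUS, EQ, ID, STAR, STAR, NUM, STAR]

Answer: 10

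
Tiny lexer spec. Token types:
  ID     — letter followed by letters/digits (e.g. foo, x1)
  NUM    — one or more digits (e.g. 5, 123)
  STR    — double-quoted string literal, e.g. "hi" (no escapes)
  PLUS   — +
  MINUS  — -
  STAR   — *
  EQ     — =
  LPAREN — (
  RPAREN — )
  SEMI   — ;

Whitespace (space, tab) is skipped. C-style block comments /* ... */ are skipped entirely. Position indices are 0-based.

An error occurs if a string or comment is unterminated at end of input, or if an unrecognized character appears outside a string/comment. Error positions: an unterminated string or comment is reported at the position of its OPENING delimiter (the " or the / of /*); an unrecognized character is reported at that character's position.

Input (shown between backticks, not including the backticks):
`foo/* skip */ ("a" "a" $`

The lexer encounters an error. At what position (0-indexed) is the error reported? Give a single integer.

pos=0: emit ID 'foo' (now at pos=3)
pos=3: enter COMMENT mode (saw '/*')
exit COMMENT mode (now at pos=13)
pos=14: emit LPAREN '('
pos=15: enter STRING mode
pos=15: emit STR "a" (now at pos=18)
pos=19: enter STRING mode
pos=19: emit STR "a" (now at pos=22)
pos=23: ERROR — unrecognized char '$'

Answer: 23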